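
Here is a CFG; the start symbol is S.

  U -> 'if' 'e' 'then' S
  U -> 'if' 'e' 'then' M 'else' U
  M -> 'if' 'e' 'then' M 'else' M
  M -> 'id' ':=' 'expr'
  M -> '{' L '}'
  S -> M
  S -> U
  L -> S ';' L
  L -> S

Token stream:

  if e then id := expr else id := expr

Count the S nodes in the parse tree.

[S [M if e then [M id := expr] else [M id := expr]]]

1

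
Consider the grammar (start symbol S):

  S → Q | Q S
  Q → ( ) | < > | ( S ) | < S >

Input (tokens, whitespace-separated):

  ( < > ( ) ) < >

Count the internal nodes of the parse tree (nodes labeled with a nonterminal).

[S [Q ( [S [Q < >] [S [Q ( )]]] )] [S [Q < >]]]

8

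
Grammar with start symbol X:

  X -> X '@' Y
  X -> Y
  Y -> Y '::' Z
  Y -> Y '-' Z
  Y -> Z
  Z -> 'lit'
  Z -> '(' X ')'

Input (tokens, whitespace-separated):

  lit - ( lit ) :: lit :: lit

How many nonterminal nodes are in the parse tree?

12

[X [Y [Y [Y [Y [Z lit]] - [Z ( [X [Y [Z lit]]] )]] :: [Z lit]] :: [Z lit]]]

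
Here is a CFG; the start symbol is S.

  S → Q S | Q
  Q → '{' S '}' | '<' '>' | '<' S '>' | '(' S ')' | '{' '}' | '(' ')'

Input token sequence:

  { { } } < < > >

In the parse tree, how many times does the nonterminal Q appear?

4

[S [Q { [S [Q { }]] }] [S [Q < [S [Q < >]] >]]]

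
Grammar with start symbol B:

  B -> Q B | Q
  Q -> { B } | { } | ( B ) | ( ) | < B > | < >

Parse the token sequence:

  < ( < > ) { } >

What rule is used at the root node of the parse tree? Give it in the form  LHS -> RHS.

[B [Q < [B [Q ( [B [Q < >]] )] [B [Q { }]]] >]]

B -> Q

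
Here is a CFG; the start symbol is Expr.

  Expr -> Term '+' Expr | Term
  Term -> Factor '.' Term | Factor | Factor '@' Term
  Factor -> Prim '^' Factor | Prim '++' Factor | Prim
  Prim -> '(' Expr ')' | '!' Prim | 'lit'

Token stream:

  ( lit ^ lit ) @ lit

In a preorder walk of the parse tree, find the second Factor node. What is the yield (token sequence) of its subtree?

lit ^ lit

[Expr [Term [Factor [Prim ( [Expr [Term [Factor [Prim lit] ^ [Factor [Prim lit]]]]] )]] @ [Term [Factor [Prim lit]]]]]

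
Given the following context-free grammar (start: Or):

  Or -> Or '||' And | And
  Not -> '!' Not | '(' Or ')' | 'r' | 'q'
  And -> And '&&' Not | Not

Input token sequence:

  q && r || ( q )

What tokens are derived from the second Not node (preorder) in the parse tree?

r

[Or [Or [And [And [Not q]] && [Not r]]] || [And [Not ( [Or [And [Not q]]] )]]]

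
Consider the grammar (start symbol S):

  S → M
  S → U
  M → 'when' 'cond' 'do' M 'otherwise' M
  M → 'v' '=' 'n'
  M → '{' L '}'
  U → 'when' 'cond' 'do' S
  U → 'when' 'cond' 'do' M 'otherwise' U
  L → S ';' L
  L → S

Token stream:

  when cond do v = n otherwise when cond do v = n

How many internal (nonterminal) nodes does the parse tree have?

[S [U when cond do [M v = n] otherwise [U when cond do [S [M v = n]]]]]

6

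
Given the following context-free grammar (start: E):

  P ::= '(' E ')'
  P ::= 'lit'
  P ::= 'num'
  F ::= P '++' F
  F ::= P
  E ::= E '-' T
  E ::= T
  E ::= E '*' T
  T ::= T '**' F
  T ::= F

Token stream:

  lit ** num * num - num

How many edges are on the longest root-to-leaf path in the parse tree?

[E [E [E [T [T [F [P lit]]] ** [F [P num]]]] * [T [F [P num]]]] - [T [F [P num]]]]

7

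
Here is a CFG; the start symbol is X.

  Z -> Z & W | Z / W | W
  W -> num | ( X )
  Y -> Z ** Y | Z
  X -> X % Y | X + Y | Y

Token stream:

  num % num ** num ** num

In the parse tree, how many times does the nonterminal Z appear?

4

[X [X [Y [Z [W num]]]] % [Y [Z [W num]] ** [Y [Z [W num]] ** [Y [Z [W num]]]]]]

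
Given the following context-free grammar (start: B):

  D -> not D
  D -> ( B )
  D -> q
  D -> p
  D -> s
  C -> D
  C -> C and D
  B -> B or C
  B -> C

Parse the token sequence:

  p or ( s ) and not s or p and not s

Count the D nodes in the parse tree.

[B [B [B [C [D p]]] or [C [C [D ( [B [C [D s]]] )]] and [D not [D s]]]] or [C [C [D p]] and [D not [D s]]]]

8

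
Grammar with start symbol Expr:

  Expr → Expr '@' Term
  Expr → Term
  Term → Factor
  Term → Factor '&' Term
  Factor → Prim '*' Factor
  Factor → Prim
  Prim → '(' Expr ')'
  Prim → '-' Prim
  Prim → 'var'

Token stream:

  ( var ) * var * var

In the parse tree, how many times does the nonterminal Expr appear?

2

[Expr [Term [Factor [Prim ( [Expr [Term [Factor [Prim var]]]] )] * [Factor [Prim var] * [Factor [Prim var]]]]]]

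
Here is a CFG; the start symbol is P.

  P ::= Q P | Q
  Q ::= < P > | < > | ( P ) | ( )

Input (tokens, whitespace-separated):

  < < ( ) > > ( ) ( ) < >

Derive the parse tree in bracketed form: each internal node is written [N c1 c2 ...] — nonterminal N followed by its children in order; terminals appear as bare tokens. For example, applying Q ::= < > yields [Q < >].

P
Q P
< P > P
< Q > P
< < P > > P
< < Q > > P
< < ( ) > > P
< < ( ) > > Q P
< < ( ) > > ( ) P
< < ( ) > > ( ) Q P
< < ( ) > > ( ) ( ) P
< < ( ) > > ( ) ( ) Q
< < ( ) > > ( ) ( ) < >

[P [Q < [P [Q < [P [Q ( )]] >]] >] [P [Q ( )] [P [Q ( )] [P [Q < >]]]]]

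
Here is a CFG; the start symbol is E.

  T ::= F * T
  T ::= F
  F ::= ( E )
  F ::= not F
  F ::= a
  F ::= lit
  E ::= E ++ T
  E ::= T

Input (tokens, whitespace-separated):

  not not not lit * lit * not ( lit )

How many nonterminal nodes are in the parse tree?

[E [T [F not [F not [F not [F lit]]]] * [T [F lit] * [T [F not [F ( [E [T [F lit]]] )]]]]]]

14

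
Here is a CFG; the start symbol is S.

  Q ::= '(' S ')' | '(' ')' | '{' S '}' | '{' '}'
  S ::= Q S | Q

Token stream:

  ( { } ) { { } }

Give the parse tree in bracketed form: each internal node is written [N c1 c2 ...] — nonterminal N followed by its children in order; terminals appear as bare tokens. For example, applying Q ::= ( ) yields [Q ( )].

[S [Q ( [S [Q { }]] )] [S [Q { [S [Q { }]] }]]]

S
Q S
( S ) S
( Q ) S
( { } ) S
( { } ) Q
( { } ) { S }
( { } ) { Q }
( { } ) { { } }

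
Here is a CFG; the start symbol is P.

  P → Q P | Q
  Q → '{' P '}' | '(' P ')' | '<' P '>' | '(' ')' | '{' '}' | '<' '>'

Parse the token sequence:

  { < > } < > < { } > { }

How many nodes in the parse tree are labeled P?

[P [Q { [P [Q < >]] }] [P [Q < >] [P [Q < [P [Q { }]] >] [P [Q { }]]]]]

6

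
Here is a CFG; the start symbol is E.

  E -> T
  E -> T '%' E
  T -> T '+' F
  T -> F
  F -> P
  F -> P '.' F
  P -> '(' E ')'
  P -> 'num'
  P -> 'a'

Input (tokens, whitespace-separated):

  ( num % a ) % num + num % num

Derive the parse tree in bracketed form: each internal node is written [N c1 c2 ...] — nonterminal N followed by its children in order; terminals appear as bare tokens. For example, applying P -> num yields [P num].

[E [T [F [P ( [E [T [F [P num]]] % [E [T [F [P a]]]]] )]]] % [E [T [T [F [P num]]] + [F [P num]]] % [E [T [F [P num]]]]]]

E
T % E
F % E
P % E
( E ) % E
( T % E ) % E
( F % E ) % E
( P % E ) % E
( num % E ) % E
( num % T ) % E
( num % F ) % E
( num % P ) % E
( num % a ) % E
( num % a ) % T % E
( num % a ) % T + F % E
( num % a ) % F + F % E
( num % a ) % P + F % E
( num % a ) % num + F % E
( num % a ) % num + P % E
( num % a ) % num + num % E
( num % a ) % num + num % T
( num % a ) % num + num % F
( num % a ) % num + num % P
( num % a ) % num + num % num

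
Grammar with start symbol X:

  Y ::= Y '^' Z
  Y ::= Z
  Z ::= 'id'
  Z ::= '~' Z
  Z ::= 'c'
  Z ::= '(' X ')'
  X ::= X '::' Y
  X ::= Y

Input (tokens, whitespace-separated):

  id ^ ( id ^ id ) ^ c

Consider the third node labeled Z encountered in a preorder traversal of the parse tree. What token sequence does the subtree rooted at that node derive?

id

[X [Y [Y [Y [Z id]] ^ [Z ( [X [Y [Y [Z id]] ^ [Z id]]] )]] ^ [Z c]]]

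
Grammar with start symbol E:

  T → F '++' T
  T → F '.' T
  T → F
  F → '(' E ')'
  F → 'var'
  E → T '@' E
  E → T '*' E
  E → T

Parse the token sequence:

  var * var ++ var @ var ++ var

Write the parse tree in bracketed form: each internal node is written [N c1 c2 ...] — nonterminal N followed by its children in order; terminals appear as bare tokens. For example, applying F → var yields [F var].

E
T * E
F * E
var * E
var * T @ E
var * F ++ T @ E
var * var ++ T @ E
var * var ++ F @ E
var * var ++ var @ E
var * var ++ var @ T
var * var ++ var @ F ++ T
var * var ++ var @ var ++ T
var * var ++ var @ var ++ F
var * var ++ var @ var ++ var

[E [T [F var]] * [E [T [F var] ++ [T [F var]]] @ [E [T [F var] ++ [T [F var]]]]]]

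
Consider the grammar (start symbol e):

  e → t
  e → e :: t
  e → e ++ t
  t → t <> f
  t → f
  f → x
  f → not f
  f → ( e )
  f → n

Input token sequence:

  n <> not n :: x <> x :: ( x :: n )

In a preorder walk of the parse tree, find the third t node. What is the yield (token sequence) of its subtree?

[e [e [e [t [t [f n]] <> [f not [f n]]]] :: [t [t [f x]] <> [f x]]] :: [t [f ( [e [e [t [f x]]] :: [t [f n]]] )]]]

x <> x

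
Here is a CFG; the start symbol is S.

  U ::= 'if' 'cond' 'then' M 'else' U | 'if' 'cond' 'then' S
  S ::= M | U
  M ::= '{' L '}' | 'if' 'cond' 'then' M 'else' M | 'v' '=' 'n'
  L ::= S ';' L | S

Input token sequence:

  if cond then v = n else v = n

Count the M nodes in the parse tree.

[S [M if cond then [M v = n] else [M v = n]]]

3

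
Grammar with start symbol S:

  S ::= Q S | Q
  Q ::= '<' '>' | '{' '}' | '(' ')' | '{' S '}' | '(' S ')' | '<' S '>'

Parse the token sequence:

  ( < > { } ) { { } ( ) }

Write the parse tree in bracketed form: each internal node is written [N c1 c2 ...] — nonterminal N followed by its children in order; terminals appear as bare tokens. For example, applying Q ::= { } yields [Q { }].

S
Q S
( S ) S
( Q S ) S
( < > S ) S
( < > Q ) S
( < > { } ) S
( < > { } ) Q
( < > { } ) { S }
( < > { } ) { Q S }
( < > { } ) { { } S }
( < > { } ) { { } Q }
( < > { } ) { { } ( ) }

[S [Q ( [S [Q < >] [S [Q { }]]] )] [S [Q { [S [Q { }] [S [Q ( )]]] }]]]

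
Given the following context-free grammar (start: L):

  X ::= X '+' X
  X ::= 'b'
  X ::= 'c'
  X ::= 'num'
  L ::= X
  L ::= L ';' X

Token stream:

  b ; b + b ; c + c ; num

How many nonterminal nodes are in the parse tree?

[L [L [L [L [X b]] ; [X [X b] + [X b]]] ; [X [X c] + [X c]]] ; [X num]]

12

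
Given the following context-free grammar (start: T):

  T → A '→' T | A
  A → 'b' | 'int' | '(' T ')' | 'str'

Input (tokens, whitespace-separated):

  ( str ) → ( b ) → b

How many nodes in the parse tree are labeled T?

5

[T [A ( [T [A str]] )] → [T [A ( [T [A b]] )] → [T [A b]]]]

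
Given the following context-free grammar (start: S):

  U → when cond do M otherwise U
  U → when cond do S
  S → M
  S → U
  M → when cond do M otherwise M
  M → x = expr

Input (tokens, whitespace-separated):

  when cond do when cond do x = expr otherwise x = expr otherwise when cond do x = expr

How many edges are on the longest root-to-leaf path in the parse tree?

5

[S [U when cond do [M when cond do [M x = expr] otherwise [M x = expr]] otherwise [U when cond do [S [M x = expr]]]]]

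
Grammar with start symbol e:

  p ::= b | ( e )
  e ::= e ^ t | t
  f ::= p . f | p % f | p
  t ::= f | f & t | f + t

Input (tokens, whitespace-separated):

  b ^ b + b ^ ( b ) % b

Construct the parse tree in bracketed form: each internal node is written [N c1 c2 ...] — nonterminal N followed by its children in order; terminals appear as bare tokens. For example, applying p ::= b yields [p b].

e
e ^ t
e ^ t ^ t
t ^ t ^ t
f ^ t ^ t
p ^ t ^ t
b ^ t ^ t
b ^ f + t ^ t
b ^ p + t ^ t
b ^ b + t ^ t
b ^ b + f ^ t
b ^ b + p ^ t
b ^ b + b ^ t
b ^ b + b ^ f
b ^ b + b ^ p % f
b ^ b + b ^ ( e ) % f
b ^ b + b ^ ( t ) % f
b ^ b + b ^ ( f ) % f
b ^ b + b ^ ( p ) % f
b ^ b + b ^ ( b ) % f
b ^ b + b ^ ( b ) % p
b ^ b + b ^ ( b ) % b

[e [e [e [t [f [p b]]]] ^ [t [f [p b]] + [t [f [p b]]]]] ^ [t [f [p ( [e [t [f [p b]]]] )] % [f [p b]]]]]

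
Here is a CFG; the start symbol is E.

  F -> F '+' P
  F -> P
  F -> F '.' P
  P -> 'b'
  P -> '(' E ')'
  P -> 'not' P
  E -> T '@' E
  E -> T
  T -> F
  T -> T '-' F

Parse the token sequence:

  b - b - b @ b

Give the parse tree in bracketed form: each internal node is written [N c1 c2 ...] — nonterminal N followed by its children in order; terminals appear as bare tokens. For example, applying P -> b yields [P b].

E
T @ E
T - F @ E
T - F - F @ E
F - F - F @ E
P - F - F @ E
b - F - F @ E
b - P - F @ E
b - b - F @ E
b - b - P @ E
b - b - b @ E
b - b - b @ T
b - b - b @ F
b - b - b @ P
b - b - b @ b

[E [T [T [T [F [P b]]] - [F [P b]]] - [F [P b]]] @ [E [T [F [P b]]]]]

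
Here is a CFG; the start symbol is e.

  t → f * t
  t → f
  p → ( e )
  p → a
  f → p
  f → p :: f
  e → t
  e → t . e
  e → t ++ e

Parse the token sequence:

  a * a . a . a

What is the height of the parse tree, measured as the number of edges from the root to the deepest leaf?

[e [t [f [p a]] * [t [f [p a]]]] . [e [t [f [p a]]] . [e [t [f [p a]]]]]]

6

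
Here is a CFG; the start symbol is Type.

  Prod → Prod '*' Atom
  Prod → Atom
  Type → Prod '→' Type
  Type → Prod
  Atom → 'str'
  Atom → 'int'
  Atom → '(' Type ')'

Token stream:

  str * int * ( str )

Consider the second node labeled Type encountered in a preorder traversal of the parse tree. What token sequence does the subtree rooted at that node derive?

str

[Type [Prod [Prod [Prod [Atom str]] * [Atom int]] * [Atom ( [Type [Prod [Atom str]]] )]]]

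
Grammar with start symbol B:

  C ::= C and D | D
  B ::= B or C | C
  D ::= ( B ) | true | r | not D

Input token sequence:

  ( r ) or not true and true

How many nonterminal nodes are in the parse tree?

12

[B [B [C [D ( [B [C [D r]]] )]]] or [C [C [D not [D true]]] and [D true]]]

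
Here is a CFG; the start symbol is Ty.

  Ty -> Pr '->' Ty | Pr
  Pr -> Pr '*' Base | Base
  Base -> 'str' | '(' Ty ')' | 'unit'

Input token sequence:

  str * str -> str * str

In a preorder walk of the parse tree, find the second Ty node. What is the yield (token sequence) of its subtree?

str * str

[Ty [Pr [Pr [Base str]] * [Base str]] -> [Ty [Pr [Pr [Base str]] * [Base str]]]]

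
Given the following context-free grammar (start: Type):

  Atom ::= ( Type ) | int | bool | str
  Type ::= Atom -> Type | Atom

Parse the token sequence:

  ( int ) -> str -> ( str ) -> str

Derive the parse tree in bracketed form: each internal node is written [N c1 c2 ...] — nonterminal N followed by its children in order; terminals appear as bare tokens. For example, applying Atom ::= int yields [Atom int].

[Type [Atom ( [Type [Atom int]] )] -> [Type [Atom str] -> [Type [Atom ( [Type [Atom str]] )] -> [Type [Atom str]]]]]

Type
Atom -> Type
( Type ) -> Type
( Atom ) -> Type
( int ) -> Type
( int ) -> Atom -> Type
( int ) -> str -> Type
( int ) -> str -> Atom -> Type
( int ) -> str -> ( Type ) -> Type
( int ) -> str -> ( Atom ) -> Type
( int ) -> str -> ( str ) -> Type
( int ) -> str -> ( str ) -> Atom
( int ) -> str -> ( str ) -> str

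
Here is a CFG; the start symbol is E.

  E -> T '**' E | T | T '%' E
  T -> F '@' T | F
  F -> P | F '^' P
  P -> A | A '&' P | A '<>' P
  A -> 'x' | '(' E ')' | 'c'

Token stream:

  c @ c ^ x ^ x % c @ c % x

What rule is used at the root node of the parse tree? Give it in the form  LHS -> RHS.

E -> T '%' E

[E [T [F [P [A c]]] @ [T [F [F [F [P [A c]]] ^ [P [A x]]] ^ [P [A x]]]]] % [E [T [F [P [A c]]] @ [T [F [P [A c]]]]] % [E [T [F [P [A x]]]]]]]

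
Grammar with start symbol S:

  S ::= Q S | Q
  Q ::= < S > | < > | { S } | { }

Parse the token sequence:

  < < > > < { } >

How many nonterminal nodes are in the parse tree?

8

[S [Q < [S [Q < >]] >] [S [Q < [S [Q { }]] >]]]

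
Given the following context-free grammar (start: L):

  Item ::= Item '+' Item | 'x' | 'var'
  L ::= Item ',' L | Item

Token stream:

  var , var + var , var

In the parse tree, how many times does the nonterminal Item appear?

[L [Item var] , [L [Item [Item var] + [Item var]] , [L [Item var]]]]

5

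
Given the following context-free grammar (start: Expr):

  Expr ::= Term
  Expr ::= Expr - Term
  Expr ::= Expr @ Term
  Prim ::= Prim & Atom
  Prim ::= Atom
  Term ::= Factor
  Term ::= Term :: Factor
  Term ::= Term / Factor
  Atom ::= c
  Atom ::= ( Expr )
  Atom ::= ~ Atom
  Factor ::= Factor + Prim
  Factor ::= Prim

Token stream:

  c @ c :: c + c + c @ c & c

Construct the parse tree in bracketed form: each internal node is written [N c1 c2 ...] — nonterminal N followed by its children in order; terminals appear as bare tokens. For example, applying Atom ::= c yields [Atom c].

[Expr [Expr [Expr [Term [Factor [Prim [Atom c]]]]] @ [Term [Term [Factor [Prim [Atom c]]]] :: [Factor [Factor [Factor [Prim [Atom c]]] + [Prim [Atom c]]] + [Prim [Atom c]]]]] @ [Term [Factor [Prim [Prim [Atom c]] & [Atom c]]]]]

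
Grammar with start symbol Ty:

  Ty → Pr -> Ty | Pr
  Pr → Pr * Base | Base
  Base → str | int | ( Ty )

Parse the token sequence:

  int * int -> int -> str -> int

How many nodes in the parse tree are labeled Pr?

5

[Ty [Pr [Pr [Base int]] * [Base int]] -> [Ty [Pr [Base int]] -> [Ty [Pr [Base str]] -> [Ty [Pr [Base int]]]]]]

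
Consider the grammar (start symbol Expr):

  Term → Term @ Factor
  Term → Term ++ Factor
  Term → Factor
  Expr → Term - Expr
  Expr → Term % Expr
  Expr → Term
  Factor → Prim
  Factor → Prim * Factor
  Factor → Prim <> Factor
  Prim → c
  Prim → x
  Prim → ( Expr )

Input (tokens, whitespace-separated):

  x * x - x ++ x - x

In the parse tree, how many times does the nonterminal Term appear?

4

[Expr [Term [Factor [Prim x] * [Factor [Prim x]]]] - [Expr [Term [Term [Factor [Prim x]]] ++ [Factor [Prim x]]] - [Expr [Term [Factor [Prim x]]]]]]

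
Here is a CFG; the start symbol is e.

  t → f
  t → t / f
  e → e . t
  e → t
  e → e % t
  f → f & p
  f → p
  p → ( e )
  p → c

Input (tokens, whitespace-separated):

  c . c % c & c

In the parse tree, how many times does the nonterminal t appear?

3

[e [e [e [t [f [p c]]]] . [t [f [p c]]]] % [t [f [f [p c]] & [p c]]]]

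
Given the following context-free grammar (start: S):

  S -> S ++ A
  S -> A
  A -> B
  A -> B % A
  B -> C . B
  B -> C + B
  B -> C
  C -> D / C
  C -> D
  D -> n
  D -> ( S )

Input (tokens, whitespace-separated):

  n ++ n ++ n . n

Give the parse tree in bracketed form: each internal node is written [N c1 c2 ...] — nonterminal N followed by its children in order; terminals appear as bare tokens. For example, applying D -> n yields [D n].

[S [S [S [A [B [C [D n]]]]] ++ [A [B [C [D n]]]]] ++ [A [B [C [D n]] . [B [C [D n]]]]]]

S
S ++ A
S ++ A ++ A
A ++ A ++ A
B ++ A ++ A
C ++ A ++ A
D ++ A ++ A
n ++ A ++ A
n ++ B ++ A
n ++ C ++ A
n ++ D ++ A
n ++ n ++ A
n ++ n ++ B
n ++ n ++ C . B
n ++ n ++ D . B
n ++ n ++ n . B
n ++ n ++ n . C
n ++ n ++ n . D
n ++ n ++ n . n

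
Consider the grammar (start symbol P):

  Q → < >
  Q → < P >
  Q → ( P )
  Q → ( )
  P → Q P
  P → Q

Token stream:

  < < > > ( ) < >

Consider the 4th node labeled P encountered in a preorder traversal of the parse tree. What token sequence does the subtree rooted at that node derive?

< >

[P [Q < [P [Q < >]] >] [P [Q ( )] [P [Q < >]]]]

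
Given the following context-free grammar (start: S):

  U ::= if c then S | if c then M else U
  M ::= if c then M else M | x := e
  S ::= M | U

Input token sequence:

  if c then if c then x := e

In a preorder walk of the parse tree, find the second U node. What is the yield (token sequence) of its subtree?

[S [U if c then [S [U if c then [S [M x := e]]]]]]

if c then x := e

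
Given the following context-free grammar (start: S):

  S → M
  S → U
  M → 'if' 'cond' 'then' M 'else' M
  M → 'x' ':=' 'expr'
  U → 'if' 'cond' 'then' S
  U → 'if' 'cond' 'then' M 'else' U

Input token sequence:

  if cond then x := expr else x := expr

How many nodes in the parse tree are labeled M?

[S [M if cond then [M x := expr] else [M x := expr]]]

3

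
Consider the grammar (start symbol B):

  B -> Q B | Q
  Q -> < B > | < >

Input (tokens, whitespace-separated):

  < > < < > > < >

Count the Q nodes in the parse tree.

4

[B [Q < >] [B [Q < [B [Q < >]] >] [B [Q < >]]]]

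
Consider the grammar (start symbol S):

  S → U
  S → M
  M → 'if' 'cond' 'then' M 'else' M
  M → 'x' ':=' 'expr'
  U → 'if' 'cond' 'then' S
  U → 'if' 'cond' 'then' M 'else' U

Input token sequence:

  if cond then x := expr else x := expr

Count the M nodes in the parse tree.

3

[S [M if cond then [M x := expr] else [M x := expr]]]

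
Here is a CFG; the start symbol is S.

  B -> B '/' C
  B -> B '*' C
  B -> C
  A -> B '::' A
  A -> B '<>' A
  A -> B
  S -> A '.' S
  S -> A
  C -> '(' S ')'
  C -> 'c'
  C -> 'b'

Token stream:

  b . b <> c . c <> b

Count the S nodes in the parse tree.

3

[S [A [B [C b]]] . [S [A [B [C b]] <> [A [B [C c]]]] . [S [A [B [C c]] <> [A [B [C b]]]]]]]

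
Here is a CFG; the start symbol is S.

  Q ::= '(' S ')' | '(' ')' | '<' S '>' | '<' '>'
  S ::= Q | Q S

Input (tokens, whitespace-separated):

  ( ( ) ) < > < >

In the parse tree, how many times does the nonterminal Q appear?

4

[S [Q ( [S [Q ( )]] )] [S [Q < >] [S [Q < >]]]]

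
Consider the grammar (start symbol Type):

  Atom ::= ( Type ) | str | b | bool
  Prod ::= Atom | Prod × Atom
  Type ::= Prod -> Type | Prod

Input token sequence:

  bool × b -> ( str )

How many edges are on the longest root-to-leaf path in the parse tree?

7

[Type [Prod [Prod [Atom bool]] × [Atom b]] -> [Type [Prod [Atom ( [Type [Prod [Atom str]]] )]]]]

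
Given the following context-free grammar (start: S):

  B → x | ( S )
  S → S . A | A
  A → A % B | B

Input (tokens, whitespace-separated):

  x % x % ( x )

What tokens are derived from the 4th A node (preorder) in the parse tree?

x

[S [A [A [A [B x]] % [B x]] % [B ( [S [A [B x]]] )]]]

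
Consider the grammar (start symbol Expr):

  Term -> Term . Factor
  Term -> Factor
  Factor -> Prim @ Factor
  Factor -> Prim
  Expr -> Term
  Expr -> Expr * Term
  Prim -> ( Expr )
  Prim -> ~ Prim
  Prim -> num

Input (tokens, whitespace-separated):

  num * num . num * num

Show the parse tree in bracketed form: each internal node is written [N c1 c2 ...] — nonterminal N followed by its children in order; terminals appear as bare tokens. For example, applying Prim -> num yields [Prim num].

[Expr [Expr [Expr [Term [Factor [Prim num]]]] * [Term [Term [Factor [Prim num]]] . [Factor [Prim num]]]] * [Term [Factor [Prim num]]]]

Expr
Expr * Term
Expr * Term * Term
Term * Term * Term
Factor * Term * Term
Prim * Term * Term
num * Term * Term
num * Term . Factor * Term
num * Factor . Factor * Term
num * Prim . Factor * Term
num * num . Factor * Term
num * num . Prim * Term
num * num . num * Term
num * num . num * Factor
num * num . num * Prim
num * num . num * num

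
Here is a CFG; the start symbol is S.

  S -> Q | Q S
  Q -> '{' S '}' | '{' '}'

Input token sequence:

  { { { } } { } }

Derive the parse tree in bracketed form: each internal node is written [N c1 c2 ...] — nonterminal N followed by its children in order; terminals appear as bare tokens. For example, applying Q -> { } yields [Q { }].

[S [Q { [S [Q { [S [Q { }]] }] [S [Q { }]]] }]]

S
Q
{ S }
{ Q S }
{ { S } S }
{ { Q } S }
{ { { } } S }
{ { { } } Q }
{ { { } } { } }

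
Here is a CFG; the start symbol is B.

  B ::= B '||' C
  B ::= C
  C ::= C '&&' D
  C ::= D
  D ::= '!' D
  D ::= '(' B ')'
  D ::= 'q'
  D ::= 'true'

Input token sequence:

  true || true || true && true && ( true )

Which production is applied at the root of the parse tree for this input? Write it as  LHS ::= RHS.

B ::= B '||' C

[B [B [B [C [D true]]] || [C [D true]]] || [C [C [C [D true]] && [D true]] && [D ( [B [C [D true]]] )]]]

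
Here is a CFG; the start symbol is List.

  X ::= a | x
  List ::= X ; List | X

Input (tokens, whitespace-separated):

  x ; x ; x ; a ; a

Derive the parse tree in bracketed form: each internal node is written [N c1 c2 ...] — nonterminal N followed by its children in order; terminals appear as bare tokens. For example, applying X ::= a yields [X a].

List
X ; List
x ; List
x ; X ; List
x ; x ; List
x ; x ; X ; List
x ; x ; x ; List
x ; x ; x ; X ; List
x ; x ; x ; a ; List
x ; x ; x ; a ; X
x ; x ; x ; a ; a

[List [X x] ; [List [X x] ; [List [X x] ; [List [X a] ; [List [X a]]]]]]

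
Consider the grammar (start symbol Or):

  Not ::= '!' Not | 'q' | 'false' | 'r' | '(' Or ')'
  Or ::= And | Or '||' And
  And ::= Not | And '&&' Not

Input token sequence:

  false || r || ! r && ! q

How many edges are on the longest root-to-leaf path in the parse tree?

5

[Or [Or [Or [And [Not false]]] || [And [Not r]]] || [And [And [Not ! [Not r]]] && [Not ! [Not q]]]]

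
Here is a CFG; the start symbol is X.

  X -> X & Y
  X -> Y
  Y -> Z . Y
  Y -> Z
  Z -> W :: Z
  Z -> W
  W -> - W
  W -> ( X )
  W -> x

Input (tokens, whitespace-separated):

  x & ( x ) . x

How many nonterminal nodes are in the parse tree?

15

[X [X [Y [Z [W x]]]] & [Y [Z [W ( [X [Y [Z [W x]]]] )]] . [Y [Z [W x]]]]]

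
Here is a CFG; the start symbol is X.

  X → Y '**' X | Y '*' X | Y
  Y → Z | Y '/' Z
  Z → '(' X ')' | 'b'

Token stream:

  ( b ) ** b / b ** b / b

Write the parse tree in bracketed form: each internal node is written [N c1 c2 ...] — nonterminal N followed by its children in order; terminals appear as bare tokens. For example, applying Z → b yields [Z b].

[X [Y [Z ( [X [Y [Z b]]] )]] ** [X [Y [Y [Z b]] / [Z b]] ** [X [Y [Y [Z b]] / [Z b]]]]]

X
Y ** X
Z ** X
( X ) ** X
( Y ) ** X
( Z ) ** X
( b ) ** X
( b ) ** Y ** X
( b ) ** Y / Z ** X
( b ) ** Z / Z ** X
( b ) ** b / Z ** X
( b ) ** b / b ** X
( b ) ** b / b ** Y
( b ) ** b / b ** Y / Z
( b ) ** b / b ** Z / Z
( b ) ** b / b ** b / Z
( b ) ** b / b ** b / b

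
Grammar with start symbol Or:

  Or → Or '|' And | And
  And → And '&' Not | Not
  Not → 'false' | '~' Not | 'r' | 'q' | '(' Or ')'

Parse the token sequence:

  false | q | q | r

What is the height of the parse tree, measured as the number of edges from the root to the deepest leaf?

[Or [Or [Or [Or [And [Not false]]] | [And [Not q]]] | [And [Not q]]] | [And [Not r]]]

6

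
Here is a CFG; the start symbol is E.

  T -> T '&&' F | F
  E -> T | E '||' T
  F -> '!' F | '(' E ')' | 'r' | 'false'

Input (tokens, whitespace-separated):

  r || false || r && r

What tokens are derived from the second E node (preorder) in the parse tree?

r || false

[E [E [E [T [F r]]] || [T [F false]]] || [T [T [F r]] && [F r]]]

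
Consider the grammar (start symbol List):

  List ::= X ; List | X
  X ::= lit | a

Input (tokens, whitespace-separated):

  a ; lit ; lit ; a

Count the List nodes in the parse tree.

[List [X a] ; [List [X lit] ; [List [X lit] ; [List [X a]]]]]

4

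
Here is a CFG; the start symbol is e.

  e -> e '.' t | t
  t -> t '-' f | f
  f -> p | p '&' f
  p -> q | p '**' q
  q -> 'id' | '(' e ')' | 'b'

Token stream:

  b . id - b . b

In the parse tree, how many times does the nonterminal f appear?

4

[e [e [e [t [f [p [q b]]]]] . [t [t [f [p [q id]]]] - [f [p [q b]]]]] . [t [f [p [q b]]]]]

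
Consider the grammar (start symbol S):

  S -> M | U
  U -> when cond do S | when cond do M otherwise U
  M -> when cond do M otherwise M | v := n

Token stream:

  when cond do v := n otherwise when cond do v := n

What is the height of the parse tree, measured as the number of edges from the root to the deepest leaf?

5

[S [U when cond do [M v := n] otherwise [U when cond do [S [M v := n]]]]]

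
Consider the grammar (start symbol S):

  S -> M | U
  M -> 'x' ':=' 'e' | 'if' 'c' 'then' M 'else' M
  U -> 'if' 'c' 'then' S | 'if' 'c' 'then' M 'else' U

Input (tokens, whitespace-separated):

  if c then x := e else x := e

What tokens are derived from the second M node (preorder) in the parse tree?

[S [M if c then [M x := e] else [M x := e]]]

x := e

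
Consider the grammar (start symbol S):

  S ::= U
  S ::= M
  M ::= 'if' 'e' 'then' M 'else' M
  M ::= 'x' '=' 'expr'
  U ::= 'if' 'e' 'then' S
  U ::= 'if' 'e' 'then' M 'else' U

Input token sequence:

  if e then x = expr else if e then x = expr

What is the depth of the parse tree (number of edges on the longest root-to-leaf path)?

[S [U if e then [M x = expr] else [U if e then [S [M x = expr]]]]]

5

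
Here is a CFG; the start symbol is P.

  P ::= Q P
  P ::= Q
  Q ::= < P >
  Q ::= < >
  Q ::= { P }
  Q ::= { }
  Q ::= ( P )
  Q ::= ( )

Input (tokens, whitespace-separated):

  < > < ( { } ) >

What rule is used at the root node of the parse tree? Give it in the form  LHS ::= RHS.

[P [Q < >] [P [Q < [P [Q ( [P [Q { }]] )]] >]]]

P ::= Q P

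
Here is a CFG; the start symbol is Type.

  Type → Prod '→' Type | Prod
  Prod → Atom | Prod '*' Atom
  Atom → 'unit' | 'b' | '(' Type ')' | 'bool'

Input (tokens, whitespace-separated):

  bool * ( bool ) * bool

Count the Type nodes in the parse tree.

2

[Type [Prod [Prod [Prod [Atom bool]] * [Atom ( [Type [Prod [Atom bool]]] )]] * [Atom bool]]]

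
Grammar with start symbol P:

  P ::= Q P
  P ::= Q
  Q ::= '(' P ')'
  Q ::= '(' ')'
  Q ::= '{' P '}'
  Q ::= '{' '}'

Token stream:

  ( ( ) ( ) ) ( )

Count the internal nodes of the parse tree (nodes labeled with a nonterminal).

[P [Q ( [P [Q ( )] [P [Q ( )]]] )] [P [Q ( )]]]

8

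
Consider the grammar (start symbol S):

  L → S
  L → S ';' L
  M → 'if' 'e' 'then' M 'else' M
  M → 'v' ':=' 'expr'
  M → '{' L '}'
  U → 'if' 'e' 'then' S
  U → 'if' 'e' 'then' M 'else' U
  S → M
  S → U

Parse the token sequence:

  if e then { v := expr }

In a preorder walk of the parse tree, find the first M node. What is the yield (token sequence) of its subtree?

[S [U if e then [S [M { [L [S [M v := expr]]] }]]]]

{ v := expr }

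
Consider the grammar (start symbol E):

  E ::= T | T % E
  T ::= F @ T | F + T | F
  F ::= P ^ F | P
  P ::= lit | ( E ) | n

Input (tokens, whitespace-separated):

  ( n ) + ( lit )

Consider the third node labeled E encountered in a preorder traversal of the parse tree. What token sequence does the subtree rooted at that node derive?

[E [T [F [P ( [E [T [F [P n]]]] )]] + [T [F [P ( [E [T [F [P lit]]]] )]]]]]

lit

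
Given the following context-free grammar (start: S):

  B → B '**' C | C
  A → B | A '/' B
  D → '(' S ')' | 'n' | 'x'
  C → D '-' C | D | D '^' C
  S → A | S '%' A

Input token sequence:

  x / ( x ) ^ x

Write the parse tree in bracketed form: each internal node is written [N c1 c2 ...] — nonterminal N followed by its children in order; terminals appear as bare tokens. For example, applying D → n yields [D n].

S
A
A / B
B / B
C / B
D / B
x / B
x / C
x / D ^ C
x / ( S ) ^ C
x / ( A ) ^ C
x / ( B ) ^ C
x / ( C ) ^ C
x / ( D ) ^ C
x / ( x ) ^ C
x / ( x ) ^ D
x / ( x ) ^ x

[S [A [A [B [C [D x]]]] / [B [C [D ( [S [A [B [C [D x]]]]] )] ^ [C [D x]]]]]]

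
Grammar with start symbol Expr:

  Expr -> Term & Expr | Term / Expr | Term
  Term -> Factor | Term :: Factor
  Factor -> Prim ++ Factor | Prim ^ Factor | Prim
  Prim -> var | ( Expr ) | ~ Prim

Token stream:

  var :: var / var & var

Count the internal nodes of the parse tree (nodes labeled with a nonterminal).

15

[Expr [Term [Term [Factor [Prim var]]] :: [Factor [Prim var]]] / [Expr [Term [Factor [Prim var]]] & [Expr [Term [Factor [Prim var]]]]]]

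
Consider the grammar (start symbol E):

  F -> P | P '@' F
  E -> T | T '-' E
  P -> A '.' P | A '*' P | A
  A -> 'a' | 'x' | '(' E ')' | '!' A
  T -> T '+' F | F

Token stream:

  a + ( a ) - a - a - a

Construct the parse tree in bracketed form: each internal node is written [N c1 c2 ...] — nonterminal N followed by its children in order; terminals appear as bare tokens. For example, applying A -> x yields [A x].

[E [T [T [F [P [A a]]]] + [F [P [A ( [E [T [F [P [A a]]]]] )]]]] - [E [T [F [P [A a]]]] - [E [T [F [P [A a]]]] - [E [T [F [P [A a]]]]]]]]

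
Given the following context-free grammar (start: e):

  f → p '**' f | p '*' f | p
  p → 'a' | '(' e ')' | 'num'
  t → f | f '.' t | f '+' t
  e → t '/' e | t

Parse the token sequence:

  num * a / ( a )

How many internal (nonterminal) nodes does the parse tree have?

[e [t [f [p num] * [f [p a]]]] / [e [t [f [p ( [e [t [f [p a]]]] )]]]]]

14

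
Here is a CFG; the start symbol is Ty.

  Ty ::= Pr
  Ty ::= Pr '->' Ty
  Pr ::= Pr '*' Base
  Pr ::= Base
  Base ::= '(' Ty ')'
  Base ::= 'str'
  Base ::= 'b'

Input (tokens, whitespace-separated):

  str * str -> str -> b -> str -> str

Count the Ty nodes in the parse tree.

5

[Ty [Pr [Pr [Base str]] * [Base str]] -> [Ty [Pr [Base str]] -> [Ty [Pr [Base b]] -> [Ty [Pr [Base str]] -> [Ty [Pr [Base str]]]]]]]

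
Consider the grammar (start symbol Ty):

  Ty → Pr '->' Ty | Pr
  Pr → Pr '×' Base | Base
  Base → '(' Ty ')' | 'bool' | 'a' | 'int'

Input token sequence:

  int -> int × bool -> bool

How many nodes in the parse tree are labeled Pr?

4

[Ty [Pr [Base int]] -> [Ty [Pr [Pr [Base int]] × [Base bool]] -> [Ty [Pr [Base bool]]]]]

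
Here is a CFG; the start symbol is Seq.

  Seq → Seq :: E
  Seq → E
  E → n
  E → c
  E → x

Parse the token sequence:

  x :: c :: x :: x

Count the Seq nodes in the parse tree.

4

[Seq [Seq [Seq [Seq [E x]] :: [E c]] :: [E x]] :: [E x]]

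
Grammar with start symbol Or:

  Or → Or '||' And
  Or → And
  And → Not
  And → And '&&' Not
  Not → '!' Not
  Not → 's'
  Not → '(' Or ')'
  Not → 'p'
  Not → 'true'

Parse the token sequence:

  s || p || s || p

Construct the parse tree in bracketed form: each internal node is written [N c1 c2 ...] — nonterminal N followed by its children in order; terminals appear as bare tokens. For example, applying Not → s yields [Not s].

Or
Or || And
Or || And || And
Or || And || And || And
And || And || And || And
Not || And || And || And
s || And || And || And
s || Not || And || And
s || p || And || And
s || p || Not || And
s || p || s || And
s || p || s || Not
s || p || s || p

[Or [Or [Or [Or [And [Not s]]] || [And [Not p]]] || [And [Not s]]] || [And [Not p]]]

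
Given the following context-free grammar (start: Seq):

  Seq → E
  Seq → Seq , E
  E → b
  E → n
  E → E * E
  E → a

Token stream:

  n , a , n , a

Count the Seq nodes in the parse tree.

[Seq [Seq [Seq [Seq [E n]] , [E a]] , [E n]] , [E a]]

4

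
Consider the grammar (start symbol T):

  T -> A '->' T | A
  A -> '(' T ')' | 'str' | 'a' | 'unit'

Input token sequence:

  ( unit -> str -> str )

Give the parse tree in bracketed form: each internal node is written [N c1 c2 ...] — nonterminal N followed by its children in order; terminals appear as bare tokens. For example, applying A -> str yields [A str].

T
A
( T )
( A -> T )
( unit -> T )
( unit -> A -> T )
( unit -> str -> T )
( unit -> str -> A )
( unit -> str -> str )

[T [A ( [T [A unit] -> [T [A str] -> [T [A str]]]] )]]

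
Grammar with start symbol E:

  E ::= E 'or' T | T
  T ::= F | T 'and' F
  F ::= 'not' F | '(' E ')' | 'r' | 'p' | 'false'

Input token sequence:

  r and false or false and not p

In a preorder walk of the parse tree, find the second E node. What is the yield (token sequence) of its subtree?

[E [E [T [T [F r]] and [F false]]] or [T [T [F false]] and [F not [F p]]]]

r and false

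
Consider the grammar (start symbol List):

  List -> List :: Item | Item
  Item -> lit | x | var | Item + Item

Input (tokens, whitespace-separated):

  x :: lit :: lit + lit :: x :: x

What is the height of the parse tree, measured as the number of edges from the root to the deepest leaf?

[List [List [List [List [List [Item x]] :: [Item lit]] :: [Item [Item lit] + [Item lit]]] :: [Item x]] :: [Item x]]

6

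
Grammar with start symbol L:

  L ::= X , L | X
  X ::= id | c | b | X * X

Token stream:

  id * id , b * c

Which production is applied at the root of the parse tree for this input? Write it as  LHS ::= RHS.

[L [X [X id] * [X id]] , [L [X [X b] * [X c]]]]

L ::= X , L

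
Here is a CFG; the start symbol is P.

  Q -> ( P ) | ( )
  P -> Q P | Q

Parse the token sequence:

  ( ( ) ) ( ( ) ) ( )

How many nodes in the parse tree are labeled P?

[P [Q ( [P [Q ( )]] )] [P [Q ( [P [Q ( )]] )] [P [Q ( )]]]]

5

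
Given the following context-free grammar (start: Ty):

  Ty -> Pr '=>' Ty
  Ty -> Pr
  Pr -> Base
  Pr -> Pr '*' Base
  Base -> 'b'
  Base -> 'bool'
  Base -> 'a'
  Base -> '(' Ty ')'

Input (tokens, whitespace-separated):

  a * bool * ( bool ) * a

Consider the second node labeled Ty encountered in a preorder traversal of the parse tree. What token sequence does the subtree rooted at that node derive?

bool

[Ty [Pr [Pr [Pr [Pr [Base a]] * [Base bool]] * [Base ( [Ty [Pr [Base bool]]] )]] * [Base a]]]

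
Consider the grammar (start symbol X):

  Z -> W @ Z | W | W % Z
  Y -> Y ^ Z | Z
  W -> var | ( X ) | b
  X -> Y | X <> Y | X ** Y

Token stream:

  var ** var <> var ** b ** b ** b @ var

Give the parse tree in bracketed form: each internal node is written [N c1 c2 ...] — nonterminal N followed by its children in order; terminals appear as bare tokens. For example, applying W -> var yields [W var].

[X [X [X [X [X [X [Y [Z [W var]]]] ** [Y [Z [W var]]]] <> [Y [Z [W var]]]] ** [Y [Z [W b]]]] ** [Y [Z [W b]]]] ** [Y [Z [W b] @ [Z [W var]]]]]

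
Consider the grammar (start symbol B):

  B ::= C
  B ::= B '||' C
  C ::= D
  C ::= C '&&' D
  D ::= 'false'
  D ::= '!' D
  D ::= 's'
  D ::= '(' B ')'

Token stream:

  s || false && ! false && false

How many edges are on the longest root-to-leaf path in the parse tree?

5

[B [B [C [D s]]] || [C [C [C [D false]] && [D ! [D false]]] && [D false]]]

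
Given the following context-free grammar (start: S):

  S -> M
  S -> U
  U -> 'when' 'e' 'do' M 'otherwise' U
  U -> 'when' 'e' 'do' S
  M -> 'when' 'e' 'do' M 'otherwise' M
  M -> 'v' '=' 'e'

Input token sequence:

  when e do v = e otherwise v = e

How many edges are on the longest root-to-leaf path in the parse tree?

[S [M when e do [M v = e] otherwise [M v = e]]]

3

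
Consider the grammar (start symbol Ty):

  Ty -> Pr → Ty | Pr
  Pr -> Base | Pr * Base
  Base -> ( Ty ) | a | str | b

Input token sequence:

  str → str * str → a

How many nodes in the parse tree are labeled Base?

[Ty [Pr [Base str]] → [Ty [Pr [Pr [Base str]] * [Base str]] → [Ty [Pr [Base a]]]]]

4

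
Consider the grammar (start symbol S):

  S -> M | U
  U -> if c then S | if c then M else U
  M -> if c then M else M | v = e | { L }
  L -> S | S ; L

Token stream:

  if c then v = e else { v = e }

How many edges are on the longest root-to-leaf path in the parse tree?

[S [M if c then [M v = e] else [M { [L [S [M v = e]]] }]]]

6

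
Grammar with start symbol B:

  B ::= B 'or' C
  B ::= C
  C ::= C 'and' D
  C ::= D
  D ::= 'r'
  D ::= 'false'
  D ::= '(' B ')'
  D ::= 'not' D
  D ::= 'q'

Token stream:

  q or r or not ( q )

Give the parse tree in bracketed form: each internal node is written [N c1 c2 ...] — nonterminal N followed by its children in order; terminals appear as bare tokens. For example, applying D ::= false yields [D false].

B
B or C
B or C or C
C or C or C
D or C or C
q or C or C
q or D or C
q or r or C
q or r or D
q or r or not D
q or r or not ( B )
q or r or not ( C )
q or r or not ( D )
q or r or not ( q )

[B [B [B [C [D q]]] or [C [D r]]] or [C [D not [D ( [B [C [D q]]] )]]]]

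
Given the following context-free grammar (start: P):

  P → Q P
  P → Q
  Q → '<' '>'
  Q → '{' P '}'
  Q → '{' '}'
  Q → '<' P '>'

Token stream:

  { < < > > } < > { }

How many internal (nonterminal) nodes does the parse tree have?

[P [Q { [P [Q < [P [Q < >]] >]] }] [P [Q < >] [P [Q { }]]]]

10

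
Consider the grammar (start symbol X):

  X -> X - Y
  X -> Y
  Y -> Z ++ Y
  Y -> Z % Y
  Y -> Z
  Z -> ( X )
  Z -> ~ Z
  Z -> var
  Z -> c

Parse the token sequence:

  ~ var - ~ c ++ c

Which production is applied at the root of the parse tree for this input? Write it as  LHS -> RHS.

[X [X [Y [Z ~ [Z var]]]] - [Y [Z ~ [Z c]] ++ [Y [Z c]]]]

X -> X - Y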